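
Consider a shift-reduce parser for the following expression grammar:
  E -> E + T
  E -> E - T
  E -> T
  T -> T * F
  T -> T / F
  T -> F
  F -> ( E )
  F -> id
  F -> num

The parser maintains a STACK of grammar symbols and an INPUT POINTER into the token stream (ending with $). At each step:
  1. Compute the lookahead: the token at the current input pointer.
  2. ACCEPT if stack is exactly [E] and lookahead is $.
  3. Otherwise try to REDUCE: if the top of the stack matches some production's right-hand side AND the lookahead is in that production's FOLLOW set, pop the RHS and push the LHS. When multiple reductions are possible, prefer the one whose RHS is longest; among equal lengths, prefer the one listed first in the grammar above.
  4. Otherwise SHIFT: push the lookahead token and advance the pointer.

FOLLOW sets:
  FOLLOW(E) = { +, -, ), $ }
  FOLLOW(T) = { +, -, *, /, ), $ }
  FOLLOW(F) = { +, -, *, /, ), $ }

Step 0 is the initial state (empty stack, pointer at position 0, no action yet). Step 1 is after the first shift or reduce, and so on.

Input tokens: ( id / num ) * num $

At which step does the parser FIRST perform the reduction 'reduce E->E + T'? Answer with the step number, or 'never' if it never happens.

Step 1: shift (. Stack=[(] ptr=1 lookahead=id remaining=[id / num ) * num $]
Step 2: shift id. Stack=[( id] ptr=2 lookahead=/ remaining=[/ num ) * num $]
Step 3: reduce F->id. Stack=[( F] ptr=2 lookahead=/ remaining=[/ num ) * num $]
Step 4: reduce T->F. Stack=[( T] ptr=2 lookahead=/ remaining=[/ num ) * num $]
Step 5: shift /. Stack=[( T /] ptr=3 lookahead=num remaining=[num ) * num $]
Step 6: shift num. Stack=[( T / num] ptr=4 lookahead=) remaining=[) * num $]
Step 7: reduce F->num. Stack=[( T / F] ptr=4 lookahead=) remaining=[) * num $]
Step 8: reduce T->T / F. Stack=[( T] ptr=4 lookahead=) remaining=[) * num $]
Step 9: reduce E->T. Stack=[( E] ptr=4 lookahead=) remaining=[) * num $]
Step 10: shift ). Stack=[( E )] ptr=5 lookahead=* remaining=[* num $]
Step 11: reduce F->( E ). Stack=[F] ptr=5 lookahead=* remaining=[* num $]
Step 12: reduce T->F. Stack=[T] ptr=5 lookahead=* remaining=[* num $]
Step 13: shift *. Stack=[T *] ptr=6 lookahead=num remaining=[num $]
Step 14: shift num. Stack=[T * num] ptr=7 lookahead=$ remaining=[$]
Step 15: reduce F->num. Stack=[T * F] ptr=7 lookahead=$ remaining=[$]
Step 16: reduce T->T * F. Stack=[T] ptr=7 lookahead=$ remaining=[$]
Step 17: reduce E->T. Stack=[E] ptr=7 lookahead=$ remaining=[$]
Step 18: accept. Stack=[E] ptr=7 lookahead=$ remaining=[$]

Answer: never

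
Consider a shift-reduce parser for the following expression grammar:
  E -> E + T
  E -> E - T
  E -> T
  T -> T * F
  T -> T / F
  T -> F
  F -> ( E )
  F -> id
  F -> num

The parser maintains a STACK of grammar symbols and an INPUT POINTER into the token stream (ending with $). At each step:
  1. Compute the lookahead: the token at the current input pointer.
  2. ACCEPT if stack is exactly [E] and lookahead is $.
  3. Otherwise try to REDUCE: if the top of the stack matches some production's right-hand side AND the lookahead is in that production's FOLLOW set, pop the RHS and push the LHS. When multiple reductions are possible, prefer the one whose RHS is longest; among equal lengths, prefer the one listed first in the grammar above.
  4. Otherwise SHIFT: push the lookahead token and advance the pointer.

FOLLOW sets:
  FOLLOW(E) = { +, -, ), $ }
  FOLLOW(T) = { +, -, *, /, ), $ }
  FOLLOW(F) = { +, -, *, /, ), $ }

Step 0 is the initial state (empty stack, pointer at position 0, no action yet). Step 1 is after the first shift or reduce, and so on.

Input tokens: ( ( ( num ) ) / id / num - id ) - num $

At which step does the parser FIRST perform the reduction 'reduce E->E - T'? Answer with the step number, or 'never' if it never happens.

Answer: 28

Derivation:
Step 1: shift (. Stack=[(] ptr=1 lookahead=( remaining=[( ( num ) ) / id / num - id ) - num $]
Step 2: shift (. Stack=[( (] ptr=2 lookahead=( remaining=[( num ) ) / id / num - id ) - num $]
Step 3: shift (. Stack=[( ( (] ptr=3 lookahead=num remaining=[num ) ) / id / num - id ) - num $]
Step 4: shift num. Stack=[( ( ( num] ptr=4 lookahead=) remaining=[) ) / id / num - id ) - num $]
Step 5: reduce F->num. Stack=[( ( ( F] ptr=4 lookahead=) remaining=[) ) / id / num - id ) - num $]
Step 6: reduce T->F. Stack=[( ( ( T] ptr=4 lookahead=) remaining=[) ) / id / num - id ) - num $]
Step 7: reduce E->T. Stack=[( ( ( E] ptr=4 lookahead=) remaining=[) ) / id / num - id ) - num $]
Step 8: shift ). Stack=[( ( ( E )] ptr=5 lookahead=) remaining=[) / id / num - id ) - num $]
Step 9: reduce F->( E ). Stack=[( ( F] ptr=5 lookahead=) remaining=[) / id / num - id ) - num $]
Step 10: reduce T->F. Stack=[( ( T] ptr=5 lookahead=) remaining=[) / id / num - id ) - num $]
Step 11: reduce E->T. Stack=[( ( E] ptr=5 lookahead=) remaining=[) / id / num - id ) - num $]
Step 12: shift ). Stack=[( ( E )] ptr=6 lookahead=/ remaining=[/ id / num - id ) - num $]
Step 13: reduce F->( E ). Stack=[( F] ptr=6 lookahead=/ remaining=[/ id / num - id ) - num $]
Step 14: reduce T->F. Stack=[( T] ptr=6 lookahead=/ remaining=[/ id / num - id ) - num $]
Step 15: shift /. Stack=[( T /] ptr=7 lookahead=id remaining=[id / num - id ) - num $]
Step 16: shift id. Stack=[( T / id] ptr=8 lookahead=/ remaining=[/ num - id ) - num $]
Step 17: reduce F->id. Stack=[( T / F] ptr=8 lookahead=/ remaining=[/ num - id ) - num $]
Step 18: reduce T->T / F. Stack=[( T] ptr=8 lookahead=/ remaining=[/ num - id ) - num $]
Step 19: shift /. Stack=[( T /] ptr=9 lookahead=num remaining=[num - id ) - num $]
Step 20: shift num. Stack=[( T / num] ptr=10 lookahead=- remaining=[- id ) - num $]
Step 21: reduce F->num. Stack=[( T / F] ptr=10 lookahead=- remaining=[- id ) - num $]
Step 22: reduce T->T / F. Stack=[( T] ptr=10 lookahead=- remaining=[- id ) - num $]
Step 23: reduce E->T. Stack=[( E] ptr=10 lookahead=- remaining=[- id ) - num $]
Step 24: shift -. Stack=[( E -] ptr=11 lookahead=id remaining=[id ) - num $]
Step 25: shift id. Stack=[( E - id] ptr=12 lookahead=) remaining=[) - num $]
Step 26: reduce F->id. Stack=[( E - F] ptr=12 lookahead=) remaining=[) - num $]
Step 27: reduce T->F. Stack=[( E - T] ptr=12 lookahead=) remaining=[) - num $]
Step 28: reduce E->E - T. Stack=[( E] ptr=12 lookahead=) remaining=[) - num $]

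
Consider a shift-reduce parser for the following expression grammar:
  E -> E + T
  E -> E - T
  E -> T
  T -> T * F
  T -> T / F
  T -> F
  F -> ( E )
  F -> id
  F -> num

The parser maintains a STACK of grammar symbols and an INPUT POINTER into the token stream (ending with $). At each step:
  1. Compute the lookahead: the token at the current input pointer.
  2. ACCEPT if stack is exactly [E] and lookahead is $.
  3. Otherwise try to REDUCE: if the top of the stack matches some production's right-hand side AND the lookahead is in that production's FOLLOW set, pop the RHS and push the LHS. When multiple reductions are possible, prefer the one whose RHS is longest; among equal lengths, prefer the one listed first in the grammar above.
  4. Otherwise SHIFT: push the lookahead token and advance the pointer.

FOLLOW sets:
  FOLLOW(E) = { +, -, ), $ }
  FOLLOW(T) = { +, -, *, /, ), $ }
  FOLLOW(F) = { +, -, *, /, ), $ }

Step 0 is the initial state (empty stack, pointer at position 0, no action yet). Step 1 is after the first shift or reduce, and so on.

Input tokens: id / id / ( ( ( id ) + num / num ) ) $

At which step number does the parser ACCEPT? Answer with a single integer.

Answer: 37

Derivation:
Step 1: shift id. Stack=[id] ptr=1 lookahead=/ remaining=[/ id / ( ( ( id ) + num / num ) ) $]
Step 2: reduce F->id. Stack=[F] ptr=1 lookahead=/ remaining=[/ id / ( ( ( id ) + num / num ) ) $]
Step 3: reduce T->F. Stack=[T] ptr=1 lookahead=/ remaining=[/ id / ( ( ( id ) + num / num ) ) $]
Step 4: shift /. Stack=[T /] ptr=2 lookahead=id remaining=[id / ( ( ( id ) + num / num ) ) $]
Step 5: shift id. Stack=[T / id] ptr=3 lookahead=/ remaining=[/ ( ( ( id ) + num / num ) ) $]
Step 6: reduce F->id. Stack=[T / F] ptr=3 lookahead=/ remaining=[/ ( ( ( id ) + num / num ) ) $]
Step 7: reduce T->T / F. Stack=[T] ptr=3 lookahead=/ remaining=[/ ( ( ( id ) + num / num ) ) $]
Step 8: shift /. Stack=[T /] ptr=4 lookahead=( remaining=[( ( ( id ) + num / num ) ) $]
Step 9: shift (. Stack=[T / (] ptr=5 lookahead=( remaining=[( ( id ) + num / num ) ) $]
Step 10: shift (. Stack=[T / ( (] ptr=6 lookahead=( remaining=[( id ) + num / num ) ) $]
Step 11: shift (. Stack=[T / ( ( (] ptr=7 lookahead=id remaining=[id ) + num / num ) ) $]
Step 12: shift id. Stack=[T / ( ( ( id] ptr=8 lookahead=) remaining=[) + num / num ) ) $]
Step 13: reduce F->id. Stack=[T / ( ( ( F] ptr=8 lookahead=) remaining=[) + num / num ) ) $]
Step 14: reduce T->F. Stack=[T / ( ( ( T] ptr=8 lookahead=) remaining=[) + num / num ) ) $]
Step 15: reduce E->T. Stack=[T / ( ( ( E] ptr=8 lookahead=) remaining=[) + num / num ) ) $]
Step 16: shift ). Stack=[T / ( ( ( E )] ptr=9 lookahead=+ remaining=[+ num / num ) ) $]
Step 17: reduce F->( E ). Stack=[T / ( ( F] ptr=9 lookahead=+ remaining=[+ num / num ) ) $]
Step 18: reduce T->F. Stack=[T / ( ( T] ptr=9 lookahead=+ remaining=[+ num / num ) ) $]
Step 19: reduce E->T. Stack=[T / ( ( E] ptr=9 lookahead=+ remaining=[+ num / num ) ) $]
Step 20: shift +. Stack=[T / ( ( E +] ptr=10 lookahead=num remaining=[num / num ) ) $]
Step 21: shift num. Stack=[T / ( ( E + num] ptr=11 lookahead=/ remaining=[/ num ) ) $]
Step 22: reduce F->num. Stack=[T / ( ( E + F] ptr=11 lookahead=/ remaining=[/ num ) ) $]
Step 23: reduce T->F. Stack=[T / ( ( E + T] ptr=11 lookahead=/ remaining=[/ num ) ) $]
Step 24: shift /. Stack=[T / ( ( E + T /] ptr=12 lookahead=num remaining=[num ) ) $]
Step 25: shift num. Stack=[T / ( ( E + T / num] ptr=13 lookahead=) remaining=[) ) $]
Step 26: reduce F->num. Stack=[T / ( ( E + T / F] ptr=13 lookahead=) remaining=[) ) $]
Step 27: reduce T->T / F. Stack=[T / ( ( E + T] ptr=13 lookahead=) remaining=[) ) $]
Step 28: reduce E->E + T. Stack=[T / ( ( E] ptr=13 lookahead=) remaining=[) ) $]
Step 29: shift ). Stack=[T / ( ( E )] ptr=14 lookahead=) remaining=[) $]
Step 30: reduce F->( E ). Stack=[T / ( F] ptr=14 lookahead=) remaining=[) $]
Step 31: reduce T->F. Stack=[T / ( T] ptr=14 lookahead=) remaining=[) $]
Step 32: reduce E->T. Stack=[T / ( E] ptr=14 lookahead=) remaining=[) $]
Step 33: shift ). Stack=[T / ( E )] ptr=15 lookahead=$ remaining=[$]
Step 34: reduce F->( E ). Stack=[T / F] ptr=15 lookahead=$ remaining=[$]
Step 35: reduce T->T / F. Stack=[T] ptr=15 lookahead=$ remaining=[$]
Step 36: reduce E->T. Stack=[E] ptr=15 lookahead=$ remaining=[$]
Step 37: accept. Stack=[E] ptr=15 lookahead=$ remaining=[$]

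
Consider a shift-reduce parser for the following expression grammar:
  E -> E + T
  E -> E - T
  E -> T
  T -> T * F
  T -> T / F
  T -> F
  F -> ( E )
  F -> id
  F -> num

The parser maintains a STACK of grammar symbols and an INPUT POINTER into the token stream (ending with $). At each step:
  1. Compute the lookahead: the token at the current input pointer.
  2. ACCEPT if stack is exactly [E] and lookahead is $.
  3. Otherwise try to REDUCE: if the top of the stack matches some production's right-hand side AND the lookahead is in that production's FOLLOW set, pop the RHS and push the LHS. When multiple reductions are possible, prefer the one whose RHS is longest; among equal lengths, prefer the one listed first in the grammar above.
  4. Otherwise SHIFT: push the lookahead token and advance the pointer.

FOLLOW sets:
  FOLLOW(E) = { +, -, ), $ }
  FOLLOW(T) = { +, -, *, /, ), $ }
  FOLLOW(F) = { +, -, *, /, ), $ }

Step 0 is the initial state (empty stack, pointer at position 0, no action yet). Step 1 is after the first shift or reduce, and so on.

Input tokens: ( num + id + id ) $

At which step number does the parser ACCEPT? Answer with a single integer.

Answer: 20

Derivation:
Step 1: shift (. Stack=[(] ptr=1 lookahead=num remaining=[num + id + id ) $]
Step 2: shift num. Stack=[( num] ptr=2 lookahead=+ remaining=[+ id + id ) $]
Step 3: reduce F->num. Stack=[( F] ptr=2 lookahead=+ remaining=[+ id + id ) $]
Step 4: reduce T->F. Stack=[( T] ptr=2 lookahead=+ remaining=[+ id + id ) $]
Step 5: reduce E->T. Stack=[( E] ptr=2 lookahead=+ remaining=[+ id + id ) $]
Step 6: shift +. Stack=[( E +] ptr=3 lookahead=id remaining=[id + id ) $]
Step 7: shift id. Stack=[( E + id] ptr=4 lookahead=+ remaining=[+ id ) $]
Step 8: reduce F->id. Stack=[( E + F] ptr=4 lookahead=+ remaining=[+ id ) $]
Step 9: reduce T->F. Stack=[( E + T] ptr=4 lookahead=+ remaining=[+ id ) $]
Step 10: reduce E->E + T. Stack=[( E] ptr=4 lookahead=+ remaining=[+ id ) $]
Step 11: shift +. Stack=[( E +] ptr=5 lookahead=id remaining=[id ) $]
Step 12: shift id. Stack=[( E + id] ptr=6 lookahead=) remaining=[) $]
Step 13: reduce F->id. Stack=[( E + F] ptr=6 lookahead=) remaining=[) $]
Step 14: reduce T->F. Stack=[( E + T] ptr=6 lookahead=) remaining=[) $]
Step 15: reduce E->E + T. Stack=[( E] ptr=6 lookahead=) remaining=[) $]
Step 16: shift ). Stack=[( E )] ptr=7 lookahead=$ remaining=[$]
Step 17: reduce F->( E ). Stack=[F] ptr=7 lookahead=$ remaining=[$]
Step 18: reduce T->F. Stack=[T] ptr=7 lookahead=$ remaining=[$]
Step 19: reduce E->T. Stack=[E] ptr=7 lookahead=$ remaining=[$]
Step 20: accept. Stack=[E] ptr=7 lookahead=$ remaining=[$]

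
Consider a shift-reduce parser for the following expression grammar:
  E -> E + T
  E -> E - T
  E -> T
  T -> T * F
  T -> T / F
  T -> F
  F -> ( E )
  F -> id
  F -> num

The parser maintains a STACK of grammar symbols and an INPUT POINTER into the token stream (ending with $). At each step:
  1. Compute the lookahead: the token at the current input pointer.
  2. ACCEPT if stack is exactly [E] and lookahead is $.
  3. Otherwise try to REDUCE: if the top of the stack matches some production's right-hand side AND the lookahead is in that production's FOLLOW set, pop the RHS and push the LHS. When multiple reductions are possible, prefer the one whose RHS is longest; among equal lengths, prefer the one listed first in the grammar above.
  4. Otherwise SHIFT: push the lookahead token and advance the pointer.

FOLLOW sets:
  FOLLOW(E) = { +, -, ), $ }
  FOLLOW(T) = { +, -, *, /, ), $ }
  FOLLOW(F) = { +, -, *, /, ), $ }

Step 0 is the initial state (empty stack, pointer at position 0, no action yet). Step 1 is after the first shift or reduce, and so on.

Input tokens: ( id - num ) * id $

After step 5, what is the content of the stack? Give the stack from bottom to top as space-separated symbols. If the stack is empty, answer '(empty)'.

Step 1: shift (. Stack=[(] ptr=1 lookahead=id remaining=[id - num ) * id $]
Step 2: shift id. Stack=[( id] ptr=2 lookahead=- remaining=[- num ) * id $]
Step 3: reduce F->id. Stack=[( F] ptr=2 lookahead=- remaining=[- num ) * id $]
Step 4: reduce T->F. Stack=[( T] ptr=2 lookahead=- remaining=[- num ) * id $]
Step 5: reduce E->T. Stack=[( E] ptr=2 lookahead=- remaining=[- num ) * id $]

Answer: ( E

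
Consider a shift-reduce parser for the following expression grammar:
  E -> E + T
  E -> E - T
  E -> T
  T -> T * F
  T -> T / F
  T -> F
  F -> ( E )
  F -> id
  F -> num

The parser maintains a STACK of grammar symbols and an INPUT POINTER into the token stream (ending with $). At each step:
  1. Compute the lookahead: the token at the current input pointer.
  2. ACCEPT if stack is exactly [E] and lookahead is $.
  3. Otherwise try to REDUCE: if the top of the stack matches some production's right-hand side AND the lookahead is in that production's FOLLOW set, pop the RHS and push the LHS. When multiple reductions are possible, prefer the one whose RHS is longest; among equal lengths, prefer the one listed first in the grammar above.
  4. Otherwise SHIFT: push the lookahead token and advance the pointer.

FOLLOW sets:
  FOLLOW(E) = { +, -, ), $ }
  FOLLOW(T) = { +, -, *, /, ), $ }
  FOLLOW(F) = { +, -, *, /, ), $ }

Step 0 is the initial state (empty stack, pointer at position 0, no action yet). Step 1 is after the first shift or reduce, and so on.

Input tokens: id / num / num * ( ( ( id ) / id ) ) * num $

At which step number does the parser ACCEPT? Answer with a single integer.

Answer: 40

Derivation:
Step 1: shift id. Stack=[id] ptr=1 lookahead=/ remaining=[/ num / num * ( ( ( id ) / id ) ) * num $]
Step 2: reduce F->id. Stack=[F] ptr=1 lookahead=/ remaining=[/ num / num * ( ( ( id ) / id ) ) * num $]
Step 3: reduce T->F. Stack=[T] ptr=1 lookahead=/ remaining=[/ num / num * ( ( ( id ) / id ) ) * num $]
Step 4: shift /. Stack=[T /] ptr=2 lookahead=num remaining=[num / num * ( ( ( id ) / id ) ) * num $]
Step 5: shift num. Stack=[T / num] ptr=3 lookahead=/ remaining=[/ num * ( ( ( id ) / id ) ) * num $]
Step 6: reduce F->num. Stack=[T / F] ptr=3 lookahead=/ remaining=[/ num * ( ( ( id ) / id ) ) * num $]
Step 7: reduce T->T / F. Stack=[T] ptr=3 lookahead=/ remaining=[/ num * ( ( ( id ) / id ) ) * num $]
Step 8: shift /. Stack=[T /] ptr=4 lookahead=num remaining=[num * ( ( ( id ) / id ) ) * num $]
Step 9: shift num. Stack=[T / num] ptr=5 lookahead=* remaining=[* ( ( ( id ) / id ) ) * num $]
Step 10: reduce F->num. Stack=[T / F] ptr=5 lookahead=* remaining=[* ( ( ( id ) / id ) ) * num $]
Step 11: reduce T->T / F. Stack=[T] ptr=5 lookahead=* remaining=[* ( ( ( id ) / id ) ) * num $]
Step 12: shift *. Stack=[T *] ptr=6 lookahead=( remaining=[( ( ( id ) / id ) ) * num $]
Step 13: shift (. Stack=[T * (] ptr=7 lookahead=( remaining=[( ( id ) / id ) ) * num $]
Step 14: shift (. Stack=[T * ( (] ptr=8 lookahead=( remaining=[( id ) / id ) ) * num $]
Step 15: shift (. Stack=[T * ( ( (] ptr=9 lookahead=id remaining=[id ) / id ) ) * num $]
Step 16: shift id. Stack=[T * ( ( ( id] ptr=10 lookahead=) remaining=[) / id ) ) * num $]
Step 17: reduce F->id. Stack=[T * ( ( ( F] ptr=10 lookahead=) remaining=[) / id ) ) * num $]
Step 18: reduce T->F. Stack=[T * ( ( ( T] ptr=10 lookahead=) remaining=[) / id ) ) * num $]
Step 19: reduce E->T. Stack=[T * ( ( ( E] ptr=10 lookahead=) remaining=[) / id ) ) * num $]
Step 20: shift ). Stack=[T * ( ( ( E )] ptr=11 lookahead=/ remaining=[/ id ) ) * num $]
Step 21: reduce F->( E ). Stack=[T * ( ( F] ptr=11 lookahead=/ remaining=[/ id ) ) * num $]
Step 22: reduce T->F. Stack=[T * ( ( T] ptr=11 lookahead=/ remaining=[/ id ) ) * num $]
Step 23: shift /. Stack=[T * ( ( T /] ptr=12 lookahead=id remaining=[id ) ) * num $]
Step 24: shift id. Stack=[T * ( ( T / id] ptr=13 lookahead=) remaining=[) ) * num $]
Step 25: reduce F->id. Stack=[T * ( ( T / F] ptr=13 lookahead=) remaining=[) ) * num $]
Step 26: reduce T->T / F. Stack=[T * ( ( T] ptr=13 lookahead=) remaining=[) ) * num $]
Step 27: reduce E->T. Stack=[T * ( ( E] ptr=13 lookahead=) remaining=[) ) * num $]
Step 28: shift ). Stack=[T * ( ( E )] ptr=14 lookahead=) remaining=[) * num $]
Step 29: reduce F->( E ). Stack=[T * ( F] ptr=14 lookahead=) remaining=[) * num $]
Step 30: reduce T->F. Stack=[T * ( T] ptr=14 lookahead=) remaining=[) * num $]
Step 31: reduce E->T. Stack=[T * ( E] ptr=14 lookahead=) remaining=[) * num $]
Step 32: shift ). Stack=[T * ( E )] ptr=15 lookahead=* remaining=[* num $]
Step 33: reduce F->( E ). Stack=[T * F] ptr=15 lookahead=* remaining=[* num $]
Step 34: reduce T->T * F. Stack=[T] ptr=15 lookahead=* remaining=[* num $]
Step 35: shift *. Stack=[T *] ptr=16 lookahead=num remaining=[num $]
Step 36: shift num. Stack=[T * num] ptr=17 lookahead=$ remaining=[$]
Step 37: reduce F->num. Stack=[T * F] ptr=17 lookahead=$ remaining=[$]
Step 38: reduce T->T * F. Stack=[T] ptr=17 lookahead=$ remaining=[$]
Step 39: reduce E->T. Stack=[E] ptr=17 lookahead=$ remaining=[$]
Step 40: accept. Stack=[E] ptr=17 lookahead=$ remaining=[$]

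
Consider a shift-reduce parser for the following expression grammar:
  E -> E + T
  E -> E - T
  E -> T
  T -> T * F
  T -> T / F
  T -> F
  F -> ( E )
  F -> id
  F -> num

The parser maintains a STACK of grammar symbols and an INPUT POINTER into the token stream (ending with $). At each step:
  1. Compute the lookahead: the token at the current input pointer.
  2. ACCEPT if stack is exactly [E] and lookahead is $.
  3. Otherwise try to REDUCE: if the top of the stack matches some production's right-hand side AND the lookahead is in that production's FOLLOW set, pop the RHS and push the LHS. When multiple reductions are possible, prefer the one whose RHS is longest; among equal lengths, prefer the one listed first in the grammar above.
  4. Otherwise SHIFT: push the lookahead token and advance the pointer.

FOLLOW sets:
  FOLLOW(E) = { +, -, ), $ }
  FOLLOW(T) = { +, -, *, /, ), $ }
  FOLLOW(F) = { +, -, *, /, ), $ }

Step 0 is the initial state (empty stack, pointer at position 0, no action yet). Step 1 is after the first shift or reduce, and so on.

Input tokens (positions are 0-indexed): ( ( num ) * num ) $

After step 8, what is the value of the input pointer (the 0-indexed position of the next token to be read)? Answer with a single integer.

Step 1: shift (. Stack=[(] ptr=1 lookahead=( remaining=[( num ) * num ) $]
Step 2: shift (. Stack=[( (] ptr=2 lookahead=num remaining=[num ) * num ) $]
Step 3: shift num. Stack=[( ( num] ptr=3 lookahead=) remaining=[) * num ) $]
Step 4: reduce F->num. Stack=[( ( F] ptr=3 lookahead=) remaining=[) * num ) $]
Step 5: reduce T->F. Stack=[( ( T] ptr=3 lookahead=) remaining=[) * num ) $]
Step 6: reduce E->T. Stack=[( ( E] ptr=3 lookahead=) remaining=[) * num ) $]
Step 7: shift ). Stack=[( ( E )] ptr=4 lookahead=* remaining=[* num ) $]
Step 8: reduce F->( E ). Stack=[( F] ptr=4 lookahead=* remaining=[* num ) $]

Answer: 4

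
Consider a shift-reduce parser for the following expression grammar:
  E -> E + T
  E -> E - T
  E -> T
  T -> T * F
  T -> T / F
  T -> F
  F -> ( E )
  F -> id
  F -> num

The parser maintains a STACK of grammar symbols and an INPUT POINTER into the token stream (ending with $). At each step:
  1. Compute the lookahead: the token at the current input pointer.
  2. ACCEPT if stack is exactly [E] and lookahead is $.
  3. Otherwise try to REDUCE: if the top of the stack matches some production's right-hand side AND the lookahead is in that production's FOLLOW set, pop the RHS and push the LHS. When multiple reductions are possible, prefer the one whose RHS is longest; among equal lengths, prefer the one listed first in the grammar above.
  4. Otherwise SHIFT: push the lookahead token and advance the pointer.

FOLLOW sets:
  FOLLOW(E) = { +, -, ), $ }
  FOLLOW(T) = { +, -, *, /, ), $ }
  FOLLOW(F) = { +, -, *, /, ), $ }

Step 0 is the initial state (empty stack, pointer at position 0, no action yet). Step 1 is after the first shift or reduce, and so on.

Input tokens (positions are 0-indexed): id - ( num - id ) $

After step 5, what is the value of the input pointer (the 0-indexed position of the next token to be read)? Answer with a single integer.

Step 1: shift id. Stack=[id] ptr=1 lookahead=- remaining=[- ( num - id ) $]
Step 2: reduce F->id. Stack=[F] ptr=1 lookahead=- remaining=[- ( num - id ) $]
Step 3: reduce T->F. Stack=[T] ptr=1 lookahead=- remaining=[- ( num - id ) $]
Step 4: reduce E->T. Stack=[E] ptr=1 lookahead=- remaining=[- ( num - id ) $]
Step 5: shift -. Stack=[E -] ptr=2 lookahead=( remaining=[( num - id ) $]

Answer: 2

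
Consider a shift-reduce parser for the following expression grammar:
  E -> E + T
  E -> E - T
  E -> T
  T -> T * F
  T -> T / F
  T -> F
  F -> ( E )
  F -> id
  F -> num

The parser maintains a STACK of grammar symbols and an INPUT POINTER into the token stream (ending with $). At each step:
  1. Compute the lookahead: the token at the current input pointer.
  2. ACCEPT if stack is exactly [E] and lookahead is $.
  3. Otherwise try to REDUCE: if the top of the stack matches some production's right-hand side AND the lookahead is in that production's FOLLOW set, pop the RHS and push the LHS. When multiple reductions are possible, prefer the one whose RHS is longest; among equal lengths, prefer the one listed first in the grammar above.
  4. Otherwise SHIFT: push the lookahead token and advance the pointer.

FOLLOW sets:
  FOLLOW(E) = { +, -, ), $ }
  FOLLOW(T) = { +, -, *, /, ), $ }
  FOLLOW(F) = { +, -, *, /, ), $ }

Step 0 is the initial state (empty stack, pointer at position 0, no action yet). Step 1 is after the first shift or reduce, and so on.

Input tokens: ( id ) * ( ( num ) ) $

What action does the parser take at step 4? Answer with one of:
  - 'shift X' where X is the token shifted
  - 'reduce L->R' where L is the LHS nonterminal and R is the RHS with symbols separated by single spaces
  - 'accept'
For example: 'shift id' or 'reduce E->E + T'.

Step 1: shift (. Stack=[(] ptr=1 lookahead=id remaining=[id ) * ( ( num ) ) $]
Step 2: shift id. Stack=[( id] ptr=2 lookahead=) remaining=[) * ( ( num ) ) $]
Step 3: reduce F->id. Stack=[( F] ptr=2 lookahead=) remaining=[) * ( ( num ) ) $]
Step 4: reduce T->F. Stack=[( T] ptr=2 lookahead=) remaining=[) * ( ( num ) ) $]

Answer: reduce T->F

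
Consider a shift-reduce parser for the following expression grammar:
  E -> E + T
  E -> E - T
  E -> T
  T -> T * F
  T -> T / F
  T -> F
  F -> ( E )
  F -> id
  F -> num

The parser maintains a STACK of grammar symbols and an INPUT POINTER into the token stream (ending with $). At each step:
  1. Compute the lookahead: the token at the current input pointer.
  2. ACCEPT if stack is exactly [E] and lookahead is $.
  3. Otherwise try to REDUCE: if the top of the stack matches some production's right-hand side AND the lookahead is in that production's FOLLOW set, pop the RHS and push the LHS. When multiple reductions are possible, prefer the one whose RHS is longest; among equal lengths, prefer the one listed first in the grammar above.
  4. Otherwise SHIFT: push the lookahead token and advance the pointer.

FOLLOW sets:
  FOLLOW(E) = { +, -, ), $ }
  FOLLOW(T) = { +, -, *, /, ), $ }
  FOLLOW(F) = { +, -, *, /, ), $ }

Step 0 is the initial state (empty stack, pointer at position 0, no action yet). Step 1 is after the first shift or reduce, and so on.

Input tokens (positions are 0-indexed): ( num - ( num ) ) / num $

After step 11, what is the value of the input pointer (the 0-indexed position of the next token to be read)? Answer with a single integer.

Step 1: shift (. Stack=[(] ptr=1 lookahead=num remaining=[num - ( num ) ) / num $]
Step 2: shift num. Stack=[( num] ptr=2 lookahead=- remaining=[- ( num ) ) / num $]
Step 3: reduce F->num. Stack=[( F] ptr=2 lookahead=- remaining=[- ( num ) ) / num $]
Step 4: reduce T->F. Stack=[( T] ptr=2 lookahead=- remaining=[- ( num ) ) / num $]
Step 5: reduce E->T. Stack=[( E] ptr=2 lookahead=- remaining=[- ( num ) ) / num $]
Step 6: shift -. Stack=[( E -] ptr=3 lookahead=( remaining=[( num ) ) / num $]
Step 7: shift (. Stack=[( E - (] ptr=4 lookahead=num remaining=[num ) ) / num $]
Step 8: shift num. Stack=[( E - ( num] ptr=5 lookahead=) remaining=[) ) / num $]
Step 9: reduce F->num. Stack=[( E - ( F] ptr=5 lookahead=) remaining=[) ) / num $]
Step 10: reduce T->F. Stack=[( E - ( T] ptr=5 lookahead=) remaining=[) ) / num $]
Step 11: reduce E->T. Stack=[( E - ( E] ptr=5 lookahead=) remaining=[) ) / num $]

Answer: 5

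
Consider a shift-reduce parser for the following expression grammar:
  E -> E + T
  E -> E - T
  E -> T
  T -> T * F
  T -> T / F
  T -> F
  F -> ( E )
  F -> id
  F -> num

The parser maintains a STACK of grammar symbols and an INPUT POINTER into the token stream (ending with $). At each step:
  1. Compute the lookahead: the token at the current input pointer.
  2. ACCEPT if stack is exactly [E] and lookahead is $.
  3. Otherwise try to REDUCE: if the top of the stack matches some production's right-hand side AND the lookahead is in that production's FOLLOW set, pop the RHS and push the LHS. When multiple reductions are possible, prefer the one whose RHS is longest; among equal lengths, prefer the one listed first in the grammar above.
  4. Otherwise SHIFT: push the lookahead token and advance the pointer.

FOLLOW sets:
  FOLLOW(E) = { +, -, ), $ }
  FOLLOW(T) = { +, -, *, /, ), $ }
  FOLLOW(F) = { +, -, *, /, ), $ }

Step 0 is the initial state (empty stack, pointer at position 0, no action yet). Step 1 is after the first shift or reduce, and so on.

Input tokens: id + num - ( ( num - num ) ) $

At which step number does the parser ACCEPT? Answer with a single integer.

Answer: 30

Derivation:
Step 1: shift id. Stack=[id] ptr=1 lookahead=+ remaining=[+ num - ( ( num - num ) ) $]
Step 2: reduce F->id. Stack=[F] ptr=1 lookahead=+ remaining=[+ num - ( ( num - num ) ) $]
Step 3: reduce T->F. Stack=[T] ptr=1 lookahead=+ remaining=[+ num - ( ( num - num ) ) $]
Step 4: reduce E->T. Stack=[E] ptr=1 lookahead=+ remaining=[+ num - ( ( num - num ) ) $]
Step 5: shift +. Stack=[E +] ptr=2 lookahead=num remaining=[num - ( ( num - num ) ) $]
Step 6: shift num. Stack=[E + num] ptr=3 lookahead=- remaining=[- ( ( num - num ) ) $]
Step 7: reduce F->num. Stack=[E + F] ptr=3 lookahead=- remaining=[- ( ( num - num ) ) $]
Step 8: reduce T->F. Stack=[E + T] ptr=3 lookahead=- remaining=[- ( ( num - num ) ) $]
Step 9: reduce E->E + T. Stack=[E] ptr=3 lookahead=- remaining=[- ( ( num - num ) ) $]
Step 10: shift -. Stack=[E -] ptr=4 lookahead=( remaining=[( ( num - num ) ) $]
Step 11: shift (. Stack=[E - (] ptr=5 lookahead=( remaining=[( num - num ) ) $]
Step 12: shift (. Stack=[E - ( (] ptr=6 lookahead=num remaining=[num - num ) ) $]
Step 13: shift num. Stack=[E - ( ( num] ptr=7 lookahead=- remaining=[- num ) ) $]
Step 14: reduce F->num. Stack=[E - ( ( F] ptr=7 lookahead=- remaining=[- num ) ) $]
Step 15: reduce T->F. Stack=[E - ( ( T] ptr=7 lookahead=- remaining=[- num ) ) $]
Step 16: reduce E->T. Stack=[E - ( ( E] ptr=7 lookahead=- remaining=[- num ) ) $]
Step 17: shift -. Stack=[E - ( ( E -] ptr=8 lookahead=num remaining=[num ) ) $]
Step 18: shift num. Stack=[E - ( ( E - num] ptr=9 lookahead=) remaining=[) ) $]
Step 19: reduce F->num. Stack=[E - ( ( E - F] ptr=9 lookahead=) remaining=[) ) $]
Step 20: reduce T->F. Stack=[E - ( ( E - T] ptr=9 lookahead=) remaining=[) ) $]
Step 21: reduce E->E - T. Stack=[E - ( ( E] ptr=9 lookahead=) remaining=[) ) $]
Step 22: shift ). Stack=[E - ( ( E )] ptr=10 lookahead=) remaining=[) $]
Step 23: reduce F->( E ). Stack=[E - ( F] ptr=10 lookahead=) remaining=[) $]
Step 24: reduce T->F. Stack=[E - ( T] ptr=10 lookahead=) remaining=[) $]
Step 25: reduce E->T. Stack=[E - ( E] ptr=10 lookahead=) remaining=[) $]
Step 26: shift ). Stack=[E - ( E )] ptr=11 lookahead=$ remaining=[$]
Step 27: reduce F->( E ). Stack=[E - F] ptr=11 lookahead=$ remaining=[$]
Step 28: reduce T->F. Stack=[E - T] ptr=11 lookahead=$ remaining=[$]
Step 29: reduce E->E - T. Stack=[E] ptr=11 lookahead=$ remaining=[$]
Step 30: accept. Stack=[E] ptr=11 lookahead=$ remaining=[$]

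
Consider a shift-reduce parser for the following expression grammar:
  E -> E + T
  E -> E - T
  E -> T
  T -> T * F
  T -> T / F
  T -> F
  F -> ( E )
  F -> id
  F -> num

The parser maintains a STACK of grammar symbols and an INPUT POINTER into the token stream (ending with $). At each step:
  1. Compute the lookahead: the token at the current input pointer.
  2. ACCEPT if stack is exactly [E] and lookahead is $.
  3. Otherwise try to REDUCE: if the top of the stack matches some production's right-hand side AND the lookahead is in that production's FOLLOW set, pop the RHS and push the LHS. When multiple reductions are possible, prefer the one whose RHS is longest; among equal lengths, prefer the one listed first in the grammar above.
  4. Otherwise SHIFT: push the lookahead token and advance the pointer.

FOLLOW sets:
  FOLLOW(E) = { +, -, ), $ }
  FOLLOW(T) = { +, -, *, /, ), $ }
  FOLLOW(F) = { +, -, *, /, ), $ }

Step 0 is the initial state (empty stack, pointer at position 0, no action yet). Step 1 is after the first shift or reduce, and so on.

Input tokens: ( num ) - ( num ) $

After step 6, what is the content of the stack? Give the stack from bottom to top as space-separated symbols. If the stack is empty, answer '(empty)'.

Answer: ( E )

Derivation:
Step 1: shift (. Stack=[(] ptr=1 lookahead=num remaining=[num ) - ( num ) $]
Step 2: shift num. Stack=[( num] ptr=2 lookahead=) remaining=[) - ( num ) $]
Step 3: reduce F->num. Stack=[( F] ptr=2 lookahead=) remaining=[) - ( num ) $]
Step 4: reduce T->F. Stack=[( T] ptr=2 lookahead=) remaining=[) - ( num ) $]
Step 5: reduce E->T. Stack=[( E] ptr=2 lookahead=) remaining=[) - ( num ) $]
Step 6: shift ). Stack=[( E )] ptr=3 lookahead=- remaining=[- ( num ) $]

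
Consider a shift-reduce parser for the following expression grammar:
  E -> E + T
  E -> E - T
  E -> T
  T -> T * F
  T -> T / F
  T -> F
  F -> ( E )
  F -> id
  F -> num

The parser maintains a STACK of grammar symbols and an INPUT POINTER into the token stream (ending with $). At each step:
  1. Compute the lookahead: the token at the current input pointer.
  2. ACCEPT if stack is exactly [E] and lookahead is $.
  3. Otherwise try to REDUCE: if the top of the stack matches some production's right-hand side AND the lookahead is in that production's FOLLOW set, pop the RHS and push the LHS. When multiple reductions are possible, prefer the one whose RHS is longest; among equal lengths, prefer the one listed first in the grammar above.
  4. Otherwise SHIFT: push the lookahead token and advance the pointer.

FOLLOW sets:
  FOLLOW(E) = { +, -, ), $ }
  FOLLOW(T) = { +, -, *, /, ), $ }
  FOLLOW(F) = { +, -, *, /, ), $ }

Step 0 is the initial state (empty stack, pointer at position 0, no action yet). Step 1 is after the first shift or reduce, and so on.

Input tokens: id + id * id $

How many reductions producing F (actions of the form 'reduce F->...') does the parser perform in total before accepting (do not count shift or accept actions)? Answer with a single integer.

Answer: 3

Derivation:
Step 1: shift id. Stack=[id] ptr=1 lookahead=+ remaining=[+ id * id $]
Step 2: reduce F->id. Stack=[F] ptr=1 lookahead=+ remaining=[+ id * id $]
Step 3: reduce T->F. Stack=[T] ptr=1 lookahead=+ remaining=[+ id * id $]
Step 4: reduce E->T. Stack=[E] ptr=1 lookahead=+ remaining=[+ id * id $]
Step 5: shift +. Stack=[E +] ptr=2 lookahead=id remaining=[id * id $]
Step 6: shift id. Stack=[E + id] ptr=3 lookahead=* remaining=[* id $]
Step 7: reduce F->id. Stack=[E + F] ptr=3 lookahead=* remaining=[* id $]
Step 8: reduce T->F. Stack=[E + T] ptr=3 lookahead=* remaining=[* id $]
Step 9: shift *. Stack=[E + T *] ptr=4 lookahead=id remaining=[id $]
Step 10: shift id. Stack=[E + T * id] ptr=5 lookahead=$ remaining=[$]
Step 11: reduce F->id. Stack=[E + T * F] ptr=5 lookahead=$ remaining=[$]
Step 12: reduce T->T * F. Stack=[E + T] ptr=5 lookahead=$ remaining=[$]
Step 13: reduce E->E + T. Stack=[E] ptr=5 lookahead=$ remaining=[$]
Step 14: accept. Stack=[E] ptr=5 lookahead=$ remaining=[$]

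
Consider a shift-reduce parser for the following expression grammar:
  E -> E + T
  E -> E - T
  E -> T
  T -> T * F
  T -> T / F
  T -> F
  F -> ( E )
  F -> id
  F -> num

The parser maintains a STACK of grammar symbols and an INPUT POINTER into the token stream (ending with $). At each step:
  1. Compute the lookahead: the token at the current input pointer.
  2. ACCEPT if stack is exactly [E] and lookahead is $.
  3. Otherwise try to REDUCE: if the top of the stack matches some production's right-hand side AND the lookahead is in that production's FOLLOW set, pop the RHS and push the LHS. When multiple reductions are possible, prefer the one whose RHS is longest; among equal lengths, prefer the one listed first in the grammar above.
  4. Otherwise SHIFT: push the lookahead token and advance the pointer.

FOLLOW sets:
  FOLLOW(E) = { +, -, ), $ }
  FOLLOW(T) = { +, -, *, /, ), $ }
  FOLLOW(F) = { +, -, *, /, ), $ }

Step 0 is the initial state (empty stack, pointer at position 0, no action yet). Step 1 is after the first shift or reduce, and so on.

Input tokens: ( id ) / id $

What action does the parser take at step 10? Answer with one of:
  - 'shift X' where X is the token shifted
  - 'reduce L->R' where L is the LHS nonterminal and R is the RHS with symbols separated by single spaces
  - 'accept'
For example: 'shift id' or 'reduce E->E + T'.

Answer: shift id

Derivation:
Step 1: shift (. Stack=[(] ptr=1 lookahead=id remaining=[id ) / id $]
Step 2: shift id. Stack=[( id] ptr=2 lookahead=) remaining=[) / id $]
Step 3: reduce F->id. Stack=[( F] ptr=2 lookahead=) remaining=[) / id $]
Step 4: reduce T->F. Stack=[( T] ptr=2 lookahead=) remaining=[) / id $]
Step 5: reduce E->T. Stack=[( E] ptr=2 lookahead=) remaining=[) / id $]
Step 6: shift ). Stack=[( E )] ptr=3 lookahead=/ remaining=[/ id $]
Step 7: reduce F->( E ). Stack=[F] ptr=3 lookahead=/ remaining=[/ id $]
Step 8: reduce T->F. Stack=[T] ptr=3 lookahead=/ remaining=[/ id $]
Step 9: shift /. Stack=[T /] ptr=4 lookahead=id remaining=[id $]
Step 10: shift id. Stack=[T / id] ptr=5 lookahead=$ remaining=[$]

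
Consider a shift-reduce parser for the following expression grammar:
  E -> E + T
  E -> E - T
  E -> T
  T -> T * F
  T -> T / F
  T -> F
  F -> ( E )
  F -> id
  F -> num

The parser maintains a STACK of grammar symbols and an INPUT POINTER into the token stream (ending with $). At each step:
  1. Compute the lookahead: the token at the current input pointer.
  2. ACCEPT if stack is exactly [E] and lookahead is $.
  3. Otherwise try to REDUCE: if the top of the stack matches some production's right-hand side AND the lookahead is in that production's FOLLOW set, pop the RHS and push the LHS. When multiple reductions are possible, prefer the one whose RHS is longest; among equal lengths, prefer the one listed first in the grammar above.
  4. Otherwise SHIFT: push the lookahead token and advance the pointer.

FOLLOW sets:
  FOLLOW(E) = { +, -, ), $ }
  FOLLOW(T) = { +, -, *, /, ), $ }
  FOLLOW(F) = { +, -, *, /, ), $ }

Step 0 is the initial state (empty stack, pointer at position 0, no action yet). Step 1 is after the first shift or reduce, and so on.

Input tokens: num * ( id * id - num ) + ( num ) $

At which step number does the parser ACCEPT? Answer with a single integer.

Step 1: shift num. Stack=[num] ptr=1 lookahead=* remaining=[* ( id * id - num ) + ( num ) $]
Step 2: reduce F->num. Stack=[F] ptr=1 lookahead=* remaining=[* ( id * id - num ) + ( num ) $]
Step 3: reduce T->F. Stack=[T] ptr=1 lookahead=* remaining=[* ( id * id - num ) + ( num ) $]
Step 4: shift *. Stack=[T *] ptr=2 lookahead=( remaining=[( id * id - num ) + ( num ) $]
Step 5: shift (. Stack=[T * (] ptr=3 lookahead=id remaining=[id * id - num ) + ( num ) $]
Step 6: shift id. Stack=[T * ( id] ptr=4 lookahead=* remaining=[* id - num ) + ( num ) $]
Step 7: reduce F->id. Stack=[T * ( F] ptr=4 lookahead=* remaining=[* id - num ) + ( num ) $]
Step 8: reduce T->F. Stack=[T * ( T] ptr=4 lookahead=* remaining=[* id - num ) + ( num ) $]
Step 9: shift *. Stack=[T * ( T *] ptr=5 lookahead=id remaining=[id - num ) + ( num ) $]
Step 10: shift id. Stack=[T * ( T * id] ptr=6 lookahead=- remaining=[- num ) + ( num ) $]
Step 11: reduce F->id. Stack=[T * ( T * F] ptr=6 lookahead=- remaining=[- num ) + ( num ) $]
Step 12: reduce T->T * F. Stack=[T * ( T] ptr=6 lookahead=- remaining=[- num ) + ( num ) $]
Step 13: reduce E->T. Stack=[T * ( E] ptr=6 lookahead=- remaining=[- num ) + ( num ) $]
Step 14: shift -. Stack=[T * ( E -] ptr=7 lookahead=num remaining=[num ) + ( num ) $]
Step 15: shift num. Stack=[T * ( E - num] ptr=8 lookahead=) remaining=[) + ( num ) $]
Step 16: reduce F->num. Stack=[T * ( E - F] ptr=8 lookahead=) remaining=[) + ( num ) $]
Step 17: reduce T->F. Stack=[T * ( E - T] ptr=8 lookahead=) remaining=[) + ( num ) $]
Step 18: reduce E->E - T. Stack=[T * ( E] ptr=8 lookahead=) remaining=[) + ( num ) $]
Step 19: shift ). Stack=[T * ( E )] ptr=9 lookahead=+ remaining=[+ ( num ) $]
Step 20: reduce F->( E ). Stack=[T * F] ptr=9 lookahead=+ remaining=[+ ( num ) $]
Step 21: reduce T->T * F. Stack=[T] ptr=9 lookahead=+ remaining=[+ ( num ) $]
Step 22: reduce E->T. Stack=[E] ptr=9 lookahead=+ remaining=[+ ( num ) $]
Step 23: shift +. Stack=[E +] ptr=10 lookahead=( remaining=[( num ) $]
Step 24: shift (. Stack=[E + (] ptr=11 lookahead=num remaining=[num ) $]
Step 25: shift num. Stack=[E + ( num] ptr=12 lookahead=) remaining=[) $]
Step 26: reduce F->num. Stack=[E + ( F] ptr=12 lookahead=) remaining=[) $]
Step 27: reduce T->F. Stack=[E + ( T] ptr=12 lookahead=) remaining=[) $]
Step 28: reduce E->T. Stack=[E + ( E] ptr=12 lookahead=) remaining=[) $]
Step 29: shift ). Stack=[E + ( E )] ptr=13 lookahead=$ remaining=[$]
Step 30: reduce F->( E ). Stack=[E + F] ptr=13 lookahead=$ remaining=[$]
Step 31: reduce T->F. Stack=[E + T] ptr=13 lookahead=$ remaining=[$]
Step 32: reduce E->E + T. Stack=[E] ptr=13 lookahead=$ remaining=[$]
Step 33: accept. Stack=[E] ptr=13 lookahead=$ remaining=[$]

Answer: 33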